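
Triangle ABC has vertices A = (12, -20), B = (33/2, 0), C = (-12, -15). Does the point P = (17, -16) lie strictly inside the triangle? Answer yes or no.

Barycentric coordinates of P: (309/335, 242/1005, -164/1005).
The three coordinates are positive, positive, negative; a point is interior exactly when all three are positive.

no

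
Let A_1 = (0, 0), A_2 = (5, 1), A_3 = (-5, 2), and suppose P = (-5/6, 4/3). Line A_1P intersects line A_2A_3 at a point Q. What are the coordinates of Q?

(-1, 8/5)

Barycentric coordinates of P with respect to A_1A_2A_3: (1/6, 1/3, 1/2).
On side A_2A_3 the A_1-coordinate is zero; dropping P's A_1-weight 1/6 and renormalizing the remaining 1/3 : 1/2 gives weights 2/5, 3/5 on A_2, A_3.
Q = (2/5)·(5, 1) + (3/5)·(-5, 2) = (-1, 8/5).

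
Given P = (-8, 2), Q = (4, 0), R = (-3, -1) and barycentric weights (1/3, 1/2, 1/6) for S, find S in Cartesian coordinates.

S = (1/3)·P + (1/2)·Q + (1/6)·R.
x-coordinate: (1/3)·(-8) + (1/2)·4 + (1/6)·(-3) = -7/6.
y-coordinate: (1/3)·2 + (1/2)·0 + (1/6)·(-1) = 1/2.

(-7/6, 1/2)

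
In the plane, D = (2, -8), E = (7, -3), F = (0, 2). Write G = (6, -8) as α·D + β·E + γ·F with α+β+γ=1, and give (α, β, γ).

(2/3, 2/3, -1/3)

Signed area of the reference triangle: [DEF] = ½·(2·(-3−2) + 7·(2−(-8)) + 0·(-8−(-3))) = ½·(-10 + 70 + 0) = 30.
[GEF] = ½·(6·(-3−2) + 7·(2−(-8)) + 0·(-8−(-3))) = ½·(-30 + 70 + 0) = 20, so the D-coordinate is 20/30 = 2/3.
[DGF] = ½·(2·(-8−2) + 6·(2−(-8)) + 0·(-8−(-8))) = ½·(-20 + 60 + 0) = 20, so the E-coordinate is 2/3.
[DEG] = ½·(2·(-3−(-8)) + 7·(-8−(-8)) + 6·(-8−(-3))) = ½·(10 + 0 − 30) = -10, so the F-coordinate is -1/3.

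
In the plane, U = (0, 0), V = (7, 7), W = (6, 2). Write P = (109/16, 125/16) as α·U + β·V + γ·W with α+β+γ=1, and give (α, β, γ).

(1/16, 19/16, -1/4)

Signed area of the reference triangle: [UVW] = ½·(0·(7−2) + 7·(2−0) + 6·(0−7)) = ½·(0 + 14 − 42) = -14.
[PVW] = ½·((109/16)·(7−2) + 7·(2−(125/16)) + 6·(125/16−7)) = ½·(545/16 − 651/16 + 39/8) = -7/8, so the U-coordinate is (-7/8)/(-14) = 1/16.
[UPW] = ½·(0·(125/16−2) + (109/16)·(2−0) + 6·(0−(125/16))) = ½·(0 + 109/8 − 375/8) = -133/8, so the V-coordinate is 19/16.
[UVP] = ½·(0·(7−(125/16)) + 7·(125/16−0) + (109/16)·(0−7)) = ½·(0 + 875/16 − 763/16) = 7/2, so the W-coordinate is -1/4.
Check: 1/16 + 19/16 − 1/4 = 1.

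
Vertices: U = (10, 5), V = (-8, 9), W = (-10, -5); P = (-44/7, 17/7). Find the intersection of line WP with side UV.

(-7/2, 8)

Barycentric coordinates of P with respect to UVW: (1/7, 3/7, 3/7).
On side UV the W-coordinate is zero; dropping P's W-weight 3/7 and renormalizing the remaining 1/7 : 3/7 gives weights 1/4, 3/4 on U, V.
Q = (1/4)·(10, 5) + (3/4)·(-8, 9) = (-7/2, 8).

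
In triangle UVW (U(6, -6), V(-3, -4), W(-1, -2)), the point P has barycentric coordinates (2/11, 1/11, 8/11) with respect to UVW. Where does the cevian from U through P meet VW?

(-11/9, -20/9)

Line UP meets VW where the U-coordinate vanishes; zeroing P's U-weight and renormalizing leaves V, W-weights 1/11 : 8/11 → (1/9, 8/9).
So Q = (1/9)·V + (8/9)·W = (-11/9, -20/9).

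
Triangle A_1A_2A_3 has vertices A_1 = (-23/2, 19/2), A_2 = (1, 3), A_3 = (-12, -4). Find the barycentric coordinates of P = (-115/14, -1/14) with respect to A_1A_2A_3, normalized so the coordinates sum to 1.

Signed area of the reference triangle: [A_1A_2A_3] = ½·((-23/2)·(3−(-4)) + 1·(-4−(19/2)) + (-12)·(19/2−3)) = ½·(-161/2 − 27/2 − 78) = -86.
[PA_2A_3] = ½·((-115/14)·(3−(-4)) + 1·(-4−(-1/14)) + (-12)·(-1/14−3)) = ½·(-115/2 − 55/14 + 258/7) = -86/7, so the A_1-coordinate is (-86/7)/(-86) = 1/7.
[A_1PA_3] = ½·((-23/2)·(-1/14−(-4)) + (-115/14)·(-4−(19/2)) + (-12)·(19/2−(-1/14))) = ½·(-1265/28 + 3105/28 − 804/7) = -172/7, so the A_2-coordinate is 2/7.
[A_1A_2P] = ½·((-23/2)·(3−(-1/14)) + 1·(-1/14−(19/2)) + (-115/14)·(19/2−3)) = ½·(-989/28 − 67/7 − 1495/28) = -344/7, so the A_3-coordinate is 4/7.
Check: 1/7 + 2/7 + 4/7 = 1.

(1/7, 2/7, 4/7)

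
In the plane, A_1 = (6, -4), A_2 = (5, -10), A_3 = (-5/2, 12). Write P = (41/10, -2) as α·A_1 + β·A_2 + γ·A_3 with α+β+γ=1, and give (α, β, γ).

(3/5, 1/5, 1/5)

Signed area of the reference triangle: [A_1A_2A_3] = ½·(6·(-10−12) + 5·(12−(-4)) + (-5/2)·(-4−(-10))) = ½·(-132 + 80 − 15) = -67/2.
[PA_2A_3] = ½·((41/10)·(-10−12) + 5·(12−(-2)) + (-5/2)·(-2−(-10))) = ½·(-451/5 + 70 − 20) = -201/10, so the A_1-coordinate is (-201/10)/(-67/2) = 3/5.
[A_1PA_3] = ½·(6·(-2−12) + (41/10)·(12−(-4)) + (-5/2)·(-4−(-2))) = ½·(-84 + 328/5 + 5) = -67/10, so the A_2-coordinate is 1/5.
[A_1A_2P] = ½·(6·(-10−(-2)) + 5·(-2−(-4)) + (41/10)·(-4−(-10))) = ½·(-48 + 10 + 123/5) = -67/10, so the A_3-coordinate is 1/5.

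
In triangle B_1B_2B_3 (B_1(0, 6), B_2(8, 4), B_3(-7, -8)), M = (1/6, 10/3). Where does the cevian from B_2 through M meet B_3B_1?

Barycentric coordinates of M with respect to B_1B_2B_3: (2/3, 1/6, 1/6).
On side B_3B_1 the B_2-coordinate is zero; dropping M's B_2-weight 1/6 and renormalizing the remaining 1/6 : 2/3 gives weights 1/5, 4/5 on B_3, B_1.
N = (1/5)·(-7, -8) + (4/5)·(0, 6) = (-7/5, 16/5).

(-7/5, 16/5)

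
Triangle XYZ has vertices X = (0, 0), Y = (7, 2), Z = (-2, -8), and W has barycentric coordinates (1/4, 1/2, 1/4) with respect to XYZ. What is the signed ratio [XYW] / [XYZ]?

The signed ratio [XYW]/[XYZ] equals the barycentric coordinate of W at vertex Z, which is 1/4.

1/4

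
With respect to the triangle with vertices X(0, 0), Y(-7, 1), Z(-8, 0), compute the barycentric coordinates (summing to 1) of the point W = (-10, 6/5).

Signed area of the reference triangle: [XYZ] = ½·(0·(1−0) + (-7)·(0−0) + (-8)·(0−1)) = ½·(0 + 0 + 8) = 4.
[WYZ] = ½·((-10)·(1−0) + (-7)·(0−(6/5)) + (-8)·(6/5−1)) = ½·(-10 + 42/5 − 8/5) = -8/5, so the X-coordinate is (-8/5)/4 = -2/5.
[XWZ] = ½·(0·(6/5−0) + (-10)·(0−0) + (-8)·(0−(6/5))) = ½·(0 + 0 + 48/5) = 24/5, so the Y-coordinate is 6/5.
[XYW] = ½·(0·(1−(6/5)) + (-7)·(6/5−0) + (-10)·(0−1)) = ½·(0 − 42/5 + 10) = 4/5, so the Z-coordinate is 1/5.
Check: -2/5 + 6/5 + 1/5 = 1.

(-2/5, 6/5, 1/5)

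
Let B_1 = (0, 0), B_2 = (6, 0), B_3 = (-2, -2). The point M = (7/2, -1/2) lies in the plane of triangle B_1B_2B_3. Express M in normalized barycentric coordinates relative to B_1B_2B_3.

Signed area of the reference triangle: [B_1B_2B_3] = ½·(0·(0−(-2)) + 6·(-2−0) + (-2)·(0−0)) = ½·(0 − 12 + 0) = -6.
[MB_2B_3] = ½·((7/2)·(0−(-2)) + 6·(-2−(-1/2)) + (-2)·(-1/2−0)) = ½·(7 − 9 + 1) = -1/2, so the B_1-coordinate is (-1/2)/(-6) = 1/12.
[B_1MB_3] = ½·(0·(-1/2−(-2)) + (7/2)·(-2−0) + (-2)·(0−(-1/2))) = ½·(0 − 7 − 1) = -4, so the B_2-coordinate is 2/3.
[B_1B_2M] = ½·(0·(0−(-1/2)) + 6·(-1/2−0) + (7/2)·(0−0)) = ½·(0 − 3 + 0) = -3/2, so the B_3-coordinate is 1/4.
Check: 1/12 + 2/3 + 1/4 = 1.

(1/12, 2/3, 1/4)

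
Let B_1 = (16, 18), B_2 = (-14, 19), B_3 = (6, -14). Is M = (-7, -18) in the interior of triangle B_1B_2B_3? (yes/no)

Barycentric coordinates of M: (-509/970, 188/485, 1103/970).
The three coordinates are negative, positive, positive; a point is interior exactly when all three are positive.

no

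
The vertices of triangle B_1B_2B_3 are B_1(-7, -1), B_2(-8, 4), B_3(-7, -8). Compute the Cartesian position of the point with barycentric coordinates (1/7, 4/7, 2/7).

(-53/7, -1/7)

M = (1/7)·B_1 + (4/7)·B_2 + (2/7)·B_3.
x-coordinate: (1/7)·(-7) + (4/7)·(-8) + (2/7)·(-7) = -53/7.
y-coordinate: (1/7)·(-1) + (4/7)·4 + (2/7)·(-8) = -1/7.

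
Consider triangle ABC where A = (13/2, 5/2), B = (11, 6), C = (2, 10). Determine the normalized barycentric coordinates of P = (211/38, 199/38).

Signed area of the reference triangle: [ABC] = ½·((13/2)·(6−10) + 11·(10−(5/2)) + 2·(5/2−6)) = ½·(-26 + 165/2 − 7) = 99/4.
[PBC] = ½·((211/38)·(6−10) + 11·(10−(199/38)) + 2·(199/38−6)) = ½·(-422/19 + 1991/38 − 29/19) = 1089/76, so the A-coordinate is (1089/76)/(99/4) = 11/19.
[APC] = ½·((13/2)·(199/38−10) + (211/38)·(10−(5/2)) + 2·(5/2−(199/38))) = ½·(-2353/76 + 3165/76 − 104/19) = 99/38, so the B-coordinate is 2/19.
[ABP] = ½·((13/2)·(6−(199/38)) + 11·(199/38−(5/2)) + (211/38)·(5/2−6)) = ½·(377/76 + 572/19 − 1477/76) = 297/38, so the C-coordinate is 6/19.

(11/19, 2/19, 6/19)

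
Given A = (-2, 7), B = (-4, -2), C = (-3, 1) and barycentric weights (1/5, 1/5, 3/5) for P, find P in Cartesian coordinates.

(-3, 8/5)

P = (1/5)·A + (1/5)·B + (3/5)·C.
x-coordinate: (1/5)·(-2) + (1/5)·(-4) + (3/5)·(-3) = -3.
y-coordinate: (1/5)·7 + (1/5)·(-2) + (3/5)·1 = 8/5.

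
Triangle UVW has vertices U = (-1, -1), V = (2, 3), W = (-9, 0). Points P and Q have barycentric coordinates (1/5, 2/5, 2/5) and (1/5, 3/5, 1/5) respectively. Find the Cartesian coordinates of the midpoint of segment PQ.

(-19/10, 13/10)

Barycentric coordinates of the midpoint are the average: (1/5, 1/2, 3/10).
Converting: (1/5)·U + (1/2)·V + (3/10)·W = (-19/10, 13/10).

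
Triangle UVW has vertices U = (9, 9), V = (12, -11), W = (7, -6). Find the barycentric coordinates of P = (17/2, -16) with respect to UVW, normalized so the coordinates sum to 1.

(-1/2, 1/2, 1)

Signed area of the reference triangle: [UVW] = ½·(9·(-11−(-6)) + 12·(-6−9) + 7·(9−(-11))) = ½·(-45 − 180 + 140) = -85/2.
[PVW] = ½·((17/2)·(-11−(-6)) + 12·(-6−(-16)) + 7·(-16−(-11))) = ½·(-85/2 + 120 − 35) = 85/4, so the U-coordinate is (85/4)/(-85/2) = -1/2.
[UPW] = ½·(9·(-16−(-6)) + (17/2)·(-6−9) + 7·(9−(-16))) = ½·(-90 − 255/2 + 175) = -85/4, so the V-coordinate is 1/2.
[UVP] = ½·(9·(-11−(-16)) + 12·(-16−9) + (17/2)·(9−(-11))) = ½·(45 − 300 + 170) = -85/2, so the W-coordinate is 1.
Check: -1/2 + 1/2 + 1 = 1.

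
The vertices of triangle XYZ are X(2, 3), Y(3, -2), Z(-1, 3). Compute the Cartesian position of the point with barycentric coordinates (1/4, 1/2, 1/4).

(7/4, 1/2)

W = (1/4)·X + (1/2)·Y + (1/4)·Z.
x-coordinate: (1/4)·2 + (1/2)·3 + (1/4)·(-1) = 7/4.
y-coordinate: (1/4)·3 + (1/2)·(-2) + (1/4)·3 = 1/2.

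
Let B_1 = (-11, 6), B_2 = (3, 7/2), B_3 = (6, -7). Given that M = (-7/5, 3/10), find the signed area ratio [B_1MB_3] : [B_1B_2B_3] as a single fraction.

[B_1B_2B_3] = ½·((-11)·(7/2−(-7)) + 3·(-7−6) + 6·(6−(7/2))) = ½·(-231/2 − 39 + 15) = -279/4.
[B_1MB_3] = ½·((-11)·(3/10−(-7)) + (-7/5)·(-7−6) + 6·(6−(3/10))) = ½·(-803/10 + 91/5 + 171/5) = -279/20, so the ratio is (-279/20)/(-279/4) = 1/5.

1/5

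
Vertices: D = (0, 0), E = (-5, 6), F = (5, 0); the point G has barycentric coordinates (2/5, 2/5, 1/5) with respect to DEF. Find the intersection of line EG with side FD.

(5/3, 0)

Line EG meets FD where the E-coordinate vanishes; zeroing G's E-weight and renormalizing leaves F, D-weights 1/5 : 2/5 → (1/3, 2/3).
So H = (1/3)·F + (2/3)·D = (5/3, 0).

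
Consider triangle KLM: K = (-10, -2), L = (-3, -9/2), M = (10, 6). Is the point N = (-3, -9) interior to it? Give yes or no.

no

Barycentric coordinates of N: (-117/212, 98/53, -63/212).
The three coordinates are negative, positive, negative; a point is interior exactly when all three are positive.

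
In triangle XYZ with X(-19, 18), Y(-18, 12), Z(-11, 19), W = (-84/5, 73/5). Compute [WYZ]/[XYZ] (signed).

1/5

[XYZ] = ½·((-19)·(12−19) + (-18)·(19−18) + (-11)·(18−12)) = ½·(133 − 18 − 66) = 49/2.
[WYZ] = ½·((-84/5)·(12−19) + (-18)·(19−(73/5)) + (-11)·(73/5−12)) = ½·(588/5 − 396/5 − 143/5) = 49/10, so the ratio is (49/10)/(49/2) = 1/5.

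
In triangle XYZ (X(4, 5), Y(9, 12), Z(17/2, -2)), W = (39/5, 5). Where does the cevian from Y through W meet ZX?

Barycentric coordinates of W with respect to XYZ: (1/5, 2/5, 2/5).
On side ZX the Y-coordinate is zero; dropping W's Y-weight 2/5 and renormalizing the remaining 2/5 : 1/5 gives weights 2/3, 1/3 on Z, X.
V = (2/3)·(17/2, -2) + (1/3)·(4, 5) = (7, 1/3).

(7, 1/3)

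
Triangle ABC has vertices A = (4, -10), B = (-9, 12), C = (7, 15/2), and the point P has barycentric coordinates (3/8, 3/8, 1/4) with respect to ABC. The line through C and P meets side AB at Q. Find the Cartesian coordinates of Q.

(-5/2, 1)

Line CP meets AB where the C-coordinate vanishes; zeroing P's C-weight and renormalizing leaves A, B-weights 3/8 : 3/8 → (1/2, 1/2).
So Q = (1/2)·A + (1/2)·B = (-5/2, 1).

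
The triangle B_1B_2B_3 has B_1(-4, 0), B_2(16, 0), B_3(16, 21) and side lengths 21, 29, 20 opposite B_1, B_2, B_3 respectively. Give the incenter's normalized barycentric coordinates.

(3/10, 29/70, 2/7)

The incenter has barycentric coordinates proportional to the opposite side lengths: (21 : 29 : 20).
Normalizing by 21+29+20 = 70 gives (3/10, 29/70, 2/7).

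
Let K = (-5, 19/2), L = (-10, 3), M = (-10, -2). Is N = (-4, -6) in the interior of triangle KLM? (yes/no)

no

Barycentric coordinates of N: (6/5, -89/25, 84/25).
The three coordinates are positive, negative, positive; a point is interior exactly when all three are positive.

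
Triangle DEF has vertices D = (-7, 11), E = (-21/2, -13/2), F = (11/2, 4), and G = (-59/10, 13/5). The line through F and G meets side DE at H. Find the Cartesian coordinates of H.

(-35/4, 9/4)

Barycentric coordinates of G with respect to DEF: (2/5, 2/5, 1/5).
On side DE the F-coordinate is zero; dropping G's F-weight 1/5 and renormalizing the remaining 2/5 : 2/5 gives weights 1/2, 1/2 on D, E.
H = (1/2)·(-7, 11) + (1/2)·(-21/2, -13/2) = (-35/4, 9/4).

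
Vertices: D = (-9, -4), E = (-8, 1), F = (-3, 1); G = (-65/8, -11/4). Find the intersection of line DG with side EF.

(-11/2, 1)

Barycentric coordinates of G with respect to DEF: (3/4, 1/8, 1/8).
On side EF the D-coordinate is zero; dropping G's D-weight 3/4 and renormalizing the remaining 1/8 : 1/8 gives weights 1/2, 1/2 on E, F.
H = (1/2)·(-8, 1) + (1/2)·(-3, 1) = (-11/2, 1).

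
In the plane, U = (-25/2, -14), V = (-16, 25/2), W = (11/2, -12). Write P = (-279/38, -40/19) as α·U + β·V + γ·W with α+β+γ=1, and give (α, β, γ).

(4/19, 8/19, 7/19)

Signed area of the reference triangle: [UVW] = ½·((-25/2)·(25/2−(-12)) + (-16)·(-12−(-14)) + (11/2)·(-14−(25/2))) = ½·(-1225/4 − 32 − 583/4) = -242.
[PVW] = ½·((-279/38)·(25/2−(-12)) + (-16)·(-12−(-40/19)) + (11/2)·(-40/19−(25/2))) = ½·(-13671/76 + 3008/19 − 6105/76) = -968/19, so the U-coordinate is (-968/19)/(-242) = 4/19.
[UPW] = ½·((-25/2)·(-40/19−(-12)) + (-279/38)·(-12−(-14)) + (11/2)·(-14−(-40/19))) = ½·(-2350/19 − 279/19 − 1243/19) = -1936/19, so the V-coordinate is 8/19.
[UVP] = ½·((-25/2)·(25/2−(-40/19)) + (-16)·(-40/19−(-14)) + (-279/38)·(-14−(25/2))) = ½·(-13875/76 − 3616/19 + 14787/76) = -1694/19, so the W-coordinate is 7/19.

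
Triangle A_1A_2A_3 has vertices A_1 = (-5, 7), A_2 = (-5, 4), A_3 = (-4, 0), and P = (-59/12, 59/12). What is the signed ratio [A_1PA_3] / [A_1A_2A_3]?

1/2

[A_1A_2A_3] = ½·((-5)·(4−0) + (-5)·(0−7) + (-4)·(7−4)) = ½·(-20 + 35 − 12) = 3/2.
[A_1PA_3] = ½·((-5)·(59/12−0) + (-59/12)·(0−7) + (-4)·(7−(59/12))) = ½·(-295/12 + 413/12 − 25/3) = 3/4, so the ratio is (3/4)/(3/2) = 1/2.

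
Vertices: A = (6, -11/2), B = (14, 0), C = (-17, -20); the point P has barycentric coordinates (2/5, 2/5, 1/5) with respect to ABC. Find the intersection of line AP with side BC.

Line AP meets BC where the A-coordinate vanishes; zeroing P's A-weight and renormalizing leaves B, C-weights 2/5 : 1/5 → (2/3, 1/3).
So Q = (2/3)·B + (1/3)·C = (11/3, -20/3).

(11/3, -20/3)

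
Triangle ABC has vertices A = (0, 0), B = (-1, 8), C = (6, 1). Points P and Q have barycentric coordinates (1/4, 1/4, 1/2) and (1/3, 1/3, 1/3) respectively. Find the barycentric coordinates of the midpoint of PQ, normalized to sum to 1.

(7/24, 7/24, 5/12)

Since both coordinate triples sum to 1, the midpoint's barycentrics are the componentwise average.
(1/4+1/3)/2 = 7/24; similarly 7/24 and 5/12.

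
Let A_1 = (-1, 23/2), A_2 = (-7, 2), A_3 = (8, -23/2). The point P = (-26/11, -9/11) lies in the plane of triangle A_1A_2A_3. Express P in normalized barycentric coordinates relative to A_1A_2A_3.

(1/11, 7/11, 3/11)

Signed area of the reference triangle: [A_1A_2A_3] = ½·((-1)·(2−(-23/2)) + (-7)·(-23/2−(23/2)) + 8·(23/2−2)) = ½·(-27/2 + 161 + 76) = 447/4.
[PA_2A_3] = ½·((-26/11)·(2−(-23/2)) + (-7)·(-23/2−(-9/11)) + 8·(-9/11−2)) = ½·(-351/11 + 1645/22 − 248/11) = 447/44, so the A_1-coordinate is (447/44)/(447/4) = 1/11.
[A_1PA_3] = ½·((-1)·(-9/11−(-23/2)) + (-26/11)·(-23/2−(23/2)) + 8·(23/2−(-9/11))) = ½·(-235/22 + 598/11 + 1084/11) = 3129/44, so the A_2-coordinate is 7/11.
[A_1A_2P] = ½·((-1)·(2−(-9/11)) + (-7)·(-9/11−(23/2)) + (-26/11)·(23/2−2)) = ½·(-31/11 + 1897/22 − 247/11) = 1341/44, so the A_3-coordinate is 3/11.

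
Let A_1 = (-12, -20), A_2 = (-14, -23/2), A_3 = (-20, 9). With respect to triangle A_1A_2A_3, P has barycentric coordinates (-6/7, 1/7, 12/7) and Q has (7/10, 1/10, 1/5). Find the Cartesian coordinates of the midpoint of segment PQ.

(-199/10, 2461/280)

Barycentric coordinates of the midpoint are the average: (-11/140, 17/140, 67/70).
Converting: (-11/140)·A_1 + (17/140)·A_2 + (67/70)·A_3 = (-199/10, 2461/280).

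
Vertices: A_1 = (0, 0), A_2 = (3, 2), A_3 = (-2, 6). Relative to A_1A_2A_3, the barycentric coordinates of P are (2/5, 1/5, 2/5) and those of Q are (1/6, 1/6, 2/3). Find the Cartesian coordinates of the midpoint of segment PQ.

(-31/60, 107/30)

Barycentric coordinates of the midpoint are the average: (17/60, 11/60, 8/15).
Converting: (17/60)·A_1 + (11/60)·A_2 + (8/15)·A_3 = (-31/60, 107/30).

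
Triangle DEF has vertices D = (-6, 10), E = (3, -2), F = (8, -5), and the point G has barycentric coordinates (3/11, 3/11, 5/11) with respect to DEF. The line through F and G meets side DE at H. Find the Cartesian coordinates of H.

(-3/2, 4)

Line FG meets DE where the F-coordinate vanishes; zeroing G's F-weight and renormalizing leaves D, E-weights 3/11 : 3/11 → (1/2, 1/2).
So H = (1/2)·D + (1/2)·E = (-3/2, 4).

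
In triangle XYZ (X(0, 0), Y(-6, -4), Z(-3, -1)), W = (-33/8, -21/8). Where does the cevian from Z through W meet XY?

(-30/7, -20/7)

Barycentric coordinates of W with respect to XYZ: (1/4, 5/8, 1/8).
On side XY the Z-coordinate is zero; dropping W's Z-weight 1/8 and renormalizing the remaining 1/4 : 5/8 gives weights 2/7, 5/7 on X, Y.
V = (2/7)·(0, 0) + (5/7)·(-6, -4) = (-30/7, -20/7).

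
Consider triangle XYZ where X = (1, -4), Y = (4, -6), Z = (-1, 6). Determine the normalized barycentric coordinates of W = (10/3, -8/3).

(-1/3, 1, 1/3)

Signed area of the reference triangle: [XYZ] = ½·(1·(-6−6) + 4·(6−(-4)) + (-1)·(-4−(-6))) = ½·(-12 + 40 − 2) = 13.
[WYZ] = ½·((10/3)·(-6−6) + 4·(6−(-8/3)) + (-1)·(-8/3−(-6))) = ½·(-40 + 104/3 − 10/3) = -13/3, so the X-coordinate is (-13/3)/13 = -1/3.
[XWZ] = ½·(1·(-8/3−6) + (10/3)·(6−(-4)) + (-1)·(-4−(-8/3))) = ½·(-26/3 + 100/3 + 4/3) = 13, so the Y-coordinate is 1.
[XYW] = ½·(1·(-6−(-8/3)) + 4·(-8/3−(-4)) + (10/3)·(-4−(-6))) = ½·(-10/3 + 16/3 + 20/3) = 13/3, so the Z-coordinate is 1/3.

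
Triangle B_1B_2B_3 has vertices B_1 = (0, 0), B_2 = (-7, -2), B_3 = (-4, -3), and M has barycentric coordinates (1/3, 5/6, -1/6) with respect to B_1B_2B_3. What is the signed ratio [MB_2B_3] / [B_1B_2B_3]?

1/3

The signed ratio [MB_2B_3]/[B_1B_2B_3] equals the barycentric coordinate of M at vertex B_1, which is 1/3.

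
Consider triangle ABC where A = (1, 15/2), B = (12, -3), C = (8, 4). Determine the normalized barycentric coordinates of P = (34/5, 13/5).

(2/5, 2/5, 1/5)

Signed area of the reference triangle: [ABC] = ½·(1·(-3−4) + 12·(4−(15/2)) + 8·(15/2−(-3))) = ½·(-7 − 42 + 84) = 35/2.
[PBC] = ½·((34/5)·(-3−4) + 12·(4−(13/5)) + 8·(13/5−(-3))) = ½·(-238/5 + 84/5 + 224/5) = 7, so the A-coordinate is 7/(35/2) = 2/5.
[APC] = ½·(1·(13/5−4) + (34/5)·(4−(15/2)) + 8·(15/2−(13/5))) = ½·(-7/5 − 119/5 + 196/5) = 7, so the B-coordinate is 2/5.
[ABP] = ½·(1·(-3−(13/5)) + 12·(13/5−(15/2)) + (34/5)·(15/2−(-3))) = ½·(-28/5 − 294/5 + 357/5) = 7/2, so the C-coordinate is 1/5.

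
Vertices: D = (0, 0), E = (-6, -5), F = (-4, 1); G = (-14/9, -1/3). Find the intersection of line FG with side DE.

Barycentric coordinates of G with respect to DEF: (2/3, 1/9, 2/9).
On side DE the F-coordinate is zero; dropping G's F-weight 2/9 and renormalizing the remaining 2/3 : 1/9 gives weights 6/7, 1/7 on D, E.
H = (6/7)·(0, 0) + (1/7)·(-6, -5) = (-6/7, -5/7).

(-6/7, -5/7)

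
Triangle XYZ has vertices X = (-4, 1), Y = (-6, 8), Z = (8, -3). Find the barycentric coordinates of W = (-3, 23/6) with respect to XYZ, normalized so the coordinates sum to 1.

Signed area of the reference triangle: [XYZ] = ½·((-4)·(8−(-3)) + (-6)·(-3−1) + 8·(1−8)) = ½·(-44 + 24 − 56) = -38.
[WYZ] = ½·((-3)·(8−(-3)) + (-6)·(-3−(23/6)) + 8·(23/6−8)) = ½·(-33 + 41 − 100/3) = -38/3, so the X-coordinate is (-38/3)/(-38) = 1/3.
[XWZ] = ½·((-4)·(23/6−(-3)) + (-3)·(-3−1) + 8·(1−(23/6))) = ½·(-82/3 + 12 − 68/3) = -19, so the Y-coordinate is 1/2.
[XYW] = ½·((-4)·(8−(23/6)) + (-6)·(23/6−1) + (-3)·(1−8)) = ½·(-50/3 − 17 + 21) = -19/3, so the Z-coordinate is 1/6.

(1/3, 1/2, 1/6)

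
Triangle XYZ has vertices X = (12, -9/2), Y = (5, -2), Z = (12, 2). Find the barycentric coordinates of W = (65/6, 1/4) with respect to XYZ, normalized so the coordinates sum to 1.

(1/6, 1/6, 2/3)

Signed area of the reference triangle: [XYZ] = ½·(12·(-2−2) + 5·(2−(-9/2)) + 12·(-9/2−(-2))) = ½·(-48 + 65/2 − 30) = -91/4.
[WYZ] = ½·((65/6)·(-2−2) + 5·(2−(1/4)) + 12·(1/4−(-2))) = ½·(-130/3 + 35/4 + 27) = -91/24, so the X-coordinate is (-91/24)/(-91/4) = 1/6.
[XWZ] = ½·(12·(1/4−2) + (65/6)·(2−(-9/2)) + 12·(-9/2−(1/4))) = ½·(-21 + 845/12 − 57) = -91/24, so the Y-coordinate is 1/6.
[XYW] = ½·(12·(-2−(1/4)) + 5·(1/4−(-9/2)) + (65/6)·(-9/2−(-2))) = ½·(-27 + 95/4 − 325/12) = -91/6, so the Z-coordinate is 2/3.
Check: 1/6 + 1/6 + 2/3 = 1.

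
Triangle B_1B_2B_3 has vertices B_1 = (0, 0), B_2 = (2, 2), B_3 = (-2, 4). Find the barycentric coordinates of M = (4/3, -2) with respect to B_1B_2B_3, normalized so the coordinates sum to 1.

Signed area of the reference triangle: [B_1B_2B_3] = ½·(0·(2−4) + 2·(4−0) + (-2)·(0−2)) = ½·(0 + 8 + 4) = 6.
[MB_2B_3] = ½·((4/3)·(2−4) + 2·(4−(-2)) + (-2)·(-2−2)) = ½·(-8/3 + 12 + 8) = 26/3, so the B_1-coordinate is (26/3)/6 = 13/9.
[B_1MB_3] = ½·(0·(-2−4) + (4/3)·(4−0) + (-2)·(0−(-2))) = ½·(0 + 16/3 − 4) = 2/3, so the B_2-coordinate is 1/9.
[B_1B_2M] = ½·(0·(2−(-2)) + 2·(-2−0) + (4/3)·(0−2)) = ½·(0 − 4 − 8/3) = -10/3, so the B_3-coordinate is -5/9.

(13/9, 1/9, -5/9)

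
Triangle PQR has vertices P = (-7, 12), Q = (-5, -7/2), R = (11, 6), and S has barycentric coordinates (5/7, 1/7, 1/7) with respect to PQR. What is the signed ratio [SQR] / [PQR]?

5/7

The signed ratio [SQR]/[PQR] equals the barycentric coordinate of S at vertex P, which is 5/7.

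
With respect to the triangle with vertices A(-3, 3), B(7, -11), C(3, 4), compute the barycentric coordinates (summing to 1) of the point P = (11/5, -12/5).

(2/5, 2/5, 1/5)

Signed area of the reference triangle: [ABC] = ½·((-3)·(-11−4) + 7·(4−3) + 3·(3−(-11))) = ½·(45 + 7 + 42) = 47.
[PBC] = ½·((11/5)·(-11−4) + 7·(4−(-12/5)) + 3·(-12/5−(-11))) = ½·(-33 + 224/5 + 129/5) = 94/5, so the A-coordinate is (94/5)/47 = 2/5.
[APC] = ½·((-3)·(-12/5−4) + (11/5)·(4−3) + 3·(3−(-12/5))) = ½·(96/5 + 11/5 + 81/5) = 94/5, so the B-coordinate is 2/5.
[ABP] = ½·((-3)·(-11−(-12/5)) + 7·(-12/5−3) + (11/5)·(3−(-11))) = ½·(129/5 − 189/5 + 154/5) = 47/5, so the C-coordinate is 1/5.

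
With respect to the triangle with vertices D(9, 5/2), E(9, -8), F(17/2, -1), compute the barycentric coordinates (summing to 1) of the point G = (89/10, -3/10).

(3/5, 1/5, 1/5)

Signed area of the reference triangle: [DEF] = ½·(9·(-8−(-1)) + 9·(-1−(5/2)) + (17/2)·(5/2−(-8))) = ½·(-63 − 63/2 + 357/4) = -21/8.
[GEF] = ½·((89/10)·(-8−(-1)) + 9·(-1−(-3/10)) + (17/2)·(-3/10−(-8))) = ½·(-623/10 − 63/10 + 1309/20) = -63/40, so the D-coordinate is (-63/40)/(-21/8) = 3/5.
[DGF] = ½·(9·(-3/10−(-1)) + (89/10)·(-1−(5/2)) + (17/2)·(5/2−(-3/10))) = ½·(63/10 − 623/20 + 119/5) = -21/40, so the E-coordinate is 1/5.
[DEG] = ½·(9·(-8−(-3/10)) + 9·(-3/10−(5/2)) + (89/10)·(5/2−(-8))) = ½·(-693/10 − 126/5 + 1869/20) = -21/40, so the F-coordinate is 1/5.
Check: 3/5 + 1/5 + 1/5 = 1.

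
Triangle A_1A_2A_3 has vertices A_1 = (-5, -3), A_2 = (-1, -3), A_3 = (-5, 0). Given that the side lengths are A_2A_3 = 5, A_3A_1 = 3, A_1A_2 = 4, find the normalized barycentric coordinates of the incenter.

(5/12, 1/4, 1/3)

The incenter has barycentric coordinates proportional to the opposite side lengths: (5 : 3 : 4).
Normalizing by 5+3+4 = 12 gives (5/12, 1/4, 1/3).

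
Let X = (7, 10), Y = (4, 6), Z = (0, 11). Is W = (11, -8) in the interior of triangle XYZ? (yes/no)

no

Barycentric coordinates of W: (-21/31, 122/31, -70/31).
The three coordinates are negative, positive, negative; a point is interior exactly when all three are positive.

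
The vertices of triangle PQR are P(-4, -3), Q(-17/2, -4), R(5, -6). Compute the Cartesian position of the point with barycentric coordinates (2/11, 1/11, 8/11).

S = (2/11)·P + (1/11)·Q + (8/11)·R.
x-coordinate: (2/11)·(-4) + (1/11)·(-17/2) + (8/11)·5 = 47/22.
y-coordinate: (2/11)·(-3) + (1/11)·(-4) + (8/11)·(-6) = -58/11.

(47/22, -58/11)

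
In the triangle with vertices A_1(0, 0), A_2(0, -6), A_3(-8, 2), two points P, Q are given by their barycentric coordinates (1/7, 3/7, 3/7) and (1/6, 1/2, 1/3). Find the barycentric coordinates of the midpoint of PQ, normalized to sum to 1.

Since both coordinate triples sum to 1, the midpoint's barycentrics are the componentwise average.
(1/7+1/6)/2 = 13/84; similarly 13/28 and 8/21.

(13/84, 13/28, 8/21)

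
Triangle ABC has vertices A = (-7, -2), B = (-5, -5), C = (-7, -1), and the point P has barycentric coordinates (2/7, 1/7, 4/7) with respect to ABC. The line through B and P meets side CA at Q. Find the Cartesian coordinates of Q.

(-7, -4/3)

Line BP meets CA where the B-coordinate vanishes; zeroing P's B-weight and renormalizing leaves C, A-weights 4/7 : 2/7 → (2/3, 1/3).
So Q = (2/3)·C + (1/3)·A = (-7, -4/3).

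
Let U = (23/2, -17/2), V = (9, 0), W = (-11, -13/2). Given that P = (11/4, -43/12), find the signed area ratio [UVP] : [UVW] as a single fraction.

1/3

[UVW] = ½·((23/2)·(0−(-13/2)) + 9·(-13/2−(-17/2)) + (-11)·(-17/2−0)) = ½·(299/4 + 18 + 187/2) = 745/8.
[UVP] = ½·((23/2)·(0−(-43/12)) + 9·(-43/12−(-17/2)) + (11/4)·(-17/2−0)) = ½·(989/24 + 177/4 − 187/8) = 745/24, so the ratio is (745/24)/(745/8) = 1/3.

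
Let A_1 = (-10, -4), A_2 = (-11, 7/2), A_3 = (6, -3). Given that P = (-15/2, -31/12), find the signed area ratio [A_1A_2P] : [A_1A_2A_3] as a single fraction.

[A_1A_2A_3] = ½·((-10)·(7/2−(-3)) + (-11)·(-3−(-4)) + 6·(-4−(7/2))) = ½·(-65 − 11 − 45) = -121/2.
[A_1A_2P] = ½·((-10)·(7/2−(-31/12)) + (-11)·(-31/12−(-4)) + (-15/2)·(-4−(7/2))) = ½·(-365/6 − 187/12 + 225/4) = -121/12, so the ratio is (-121/12)/(-121/2) = 1/6.

1/6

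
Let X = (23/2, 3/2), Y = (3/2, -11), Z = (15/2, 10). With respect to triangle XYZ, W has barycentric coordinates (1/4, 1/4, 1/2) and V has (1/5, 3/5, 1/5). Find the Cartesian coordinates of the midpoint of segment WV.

Barycentric coordinates of the midpoint are the average: (9/40, 17/40, 7/20).
Converting: (9/40)·X + (17/40)·Y + (7/20)·Z = (117/20, -67/80).

(117/20, -67/80)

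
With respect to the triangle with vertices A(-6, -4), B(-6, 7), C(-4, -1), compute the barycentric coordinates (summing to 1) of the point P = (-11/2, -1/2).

Signed area of the reference triangle: [ABC] = ½·((-6)·(7−(-1)) + (-6)·(-1−(-4)) + (-4)·(-4−7)) = ½·(-48 − 18 + 44) = -11.
[PBC] = ½·((-11/2)·(7−(-1)) + (-6)·(-1−(-1/2)) + (-4)·(-1/2−7)) = ½·(-44 + 3 + 30) = -11/2, so the A-coordinate is (-11/2)/(-11) = 1/2.
[APC] = ½·((-6)·(-1/2−(-1)) + (-11/2)·(-1−(-4)) + (-4)·(-4−(-1/2))) = ½·(-3 − 33/2 + 14) = -11/4, so the B-coordinate is 1/4.
[ABP] = ½·((-6)·(7−(-1/2)) + (-6)·(-1/2−(-4)) + (-11/2)·(-4−7)) = ½·(-45 − 21 + 121/2) = -11/4, so the C-coordinate is 1/4.

(1/2, 1/4, 1/4)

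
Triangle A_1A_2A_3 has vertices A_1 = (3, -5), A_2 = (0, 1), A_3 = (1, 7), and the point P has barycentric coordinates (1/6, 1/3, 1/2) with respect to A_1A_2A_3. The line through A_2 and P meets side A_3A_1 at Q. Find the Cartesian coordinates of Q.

(3/2, 4)

Line A_2P meets A_3A_1 where the A_2-coordinate vanishes; zeroing P's A_2-weight and renormalizing leaves A_3, A_1-weights 1/2 : 1/6 → (3/4, 1/4).
So Q = (3/4)·A_3 + (1/4)·A_1 = (3/2, 4).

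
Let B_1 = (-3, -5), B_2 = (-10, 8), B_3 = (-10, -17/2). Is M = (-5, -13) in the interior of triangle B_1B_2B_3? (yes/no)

no

Barycentric coordinates of M: (5/7, -14/33, 164/231).
The three coordinates are positive, negative, positive; a point is interior exactly when all three are positive.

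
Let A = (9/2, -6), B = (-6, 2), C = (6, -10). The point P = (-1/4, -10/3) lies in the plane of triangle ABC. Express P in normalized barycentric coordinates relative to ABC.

Signed area of the reference triangle: [ABC] = ½·((9/2)·(2−(-10)) + (-6)·(-10−(-6)) + 6·(-6−2)) = ½·(54 + 24 − 48) = 15.
[PBC] = ½·((-1/4)·(2−(-10)) + (-6)·(-10−(-10/3)) + 6·(-10/3−2)) = ½·(-3 + 40 − 32) = 5/2, so the A-coordinate is (5/2)/15 = 1/6.
[APC] = ½·((9/2)·(-10/3−(-10)) + (-1/4)·(-10−(-6)) + 6·(-6−(-10/3))) = ½·(30 + 1 − 16) = 15/2, so the B-coordinate is 1/2.
[ABP] = ½·((9/2)·(2−(-10/3)) + (-6)·(-10/3−(-6)) + (-1/4)·(-6−2)) = ½·(24 − 16 + 2) = 5, so the C-coordinate is 1/3.

(1/6, 1/2, 1/3)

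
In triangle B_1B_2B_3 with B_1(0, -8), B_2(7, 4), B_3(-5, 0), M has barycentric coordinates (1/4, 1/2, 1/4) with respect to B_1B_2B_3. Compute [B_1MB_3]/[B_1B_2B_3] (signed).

The signed ratio [B_1MB_3]/[B_1B_2B_3] equals the barycentric coordinate of M at vertex B_2, which is 1/2.

1/2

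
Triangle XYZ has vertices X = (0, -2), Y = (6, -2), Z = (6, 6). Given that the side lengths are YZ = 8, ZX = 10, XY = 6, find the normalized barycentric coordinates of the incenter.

The incenter has barycentric coordinates proportional to the opposite side lengths: (8 : 10 : 6).
Normalizing by 8+10+6 = 24 gives (1/3, 5/12, 1/4).

(1/3, 5/12, 1/4)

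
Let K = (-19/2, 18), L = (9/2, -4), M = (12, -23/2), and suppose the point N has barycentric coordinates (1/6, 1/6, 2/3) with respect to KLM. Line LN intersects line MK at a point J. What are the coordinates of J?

(77/10, -28/5)

Line LN meets MK where the L-coordinate vanishes; zeroing N's L-weight and renormalizing leaves M, K-weights 2/3 : 1/6 → (4/5, 1/5).
So J = (4/5)·M + (1/5)·K = (77/10, -28/5).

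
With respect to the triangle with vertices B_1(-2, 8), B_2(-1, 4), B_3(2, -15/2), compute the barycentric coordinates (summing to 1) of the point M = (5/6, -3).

Signed area of the reference triangle: [B_1B_2B_3] = ½·((-2)·(4−(-15/2)) + (-1)·(-15/2−8) + 2·(8−4)) = ½·(-23 + 31/2 + 8) = 1/4.
[MB_2B_3] = ½·((5/6)·(4−(-15/2)) + (-1)·(-15/2−(-3)) + 2·(-3−4)) = ½·(115/12 + 9/2 − 14) = 1/24, so the B_1-coordinate is (1/24)/(1/4) = 1/6.
[B_1MB_3] = ½·((-2)·(-3−(-15/2)) + (5/6)·(-15/2−8) + 2·(8−(-3))) = ½·(-9 − 155/12 + 22) = 1/24, so the B_2-coordinate is 1/6.
[B_1B_2M] = ½·((-2)·(4−(-3)) + (-1)·(-3−8) + (5/6)·(8−4)) = ½·(-14 + 11 + 10/3) = 1/6, so the B_3-coordinate is 2/3.
Check: 1/6 + 1/6 + 2/3 = 1.

(1/6, 1/6, 2/3)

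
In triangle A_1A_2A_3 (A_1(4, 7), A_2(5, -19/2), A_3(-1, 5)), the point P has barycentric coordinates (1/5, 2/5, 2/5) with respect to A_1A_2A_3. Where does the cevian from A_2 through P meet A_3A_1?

(2/3, 17/3)

Line A_2P meets A_3A_1 where the A_2-coordinate vanishes; zeroing P's A_2-weight and renormalizing leaves A_3, A_1-weights 2/5 : 1/5 → (2/3, 1/3).
So Q = (2/3)·A_3 + (1/3)·A_1 = (2/3, 17/3).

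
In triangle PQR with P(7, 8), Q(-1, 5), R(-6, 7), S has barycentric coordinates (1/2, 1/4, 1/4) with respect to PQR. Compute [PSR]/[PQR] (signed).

The signed ratio [PSR]/[PQR] equals the barycentric coordinate of S at vertex Q, which is 1/4.

1/4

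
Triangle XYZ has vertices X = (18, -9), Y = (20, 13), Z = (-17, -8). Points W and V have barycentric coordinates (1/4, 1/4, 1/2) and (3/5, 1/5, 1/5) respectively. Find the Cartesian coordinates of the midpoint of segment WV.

Barycentric coordinates of the midpoint are the average: (17/40, 9/40, 7/20).
Converting: (17/40)·X + (9/40)·Y + (7/20)·Z = (31/5, -37/10).

(31/5, -37/10)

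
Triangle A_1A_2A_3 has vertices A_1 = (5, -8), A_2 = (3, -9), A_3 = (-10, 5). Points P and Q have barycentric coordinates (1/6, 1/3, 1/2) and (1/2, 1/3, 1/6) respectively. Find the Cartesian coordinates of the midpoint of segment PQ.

Barycentric coordinates of the midpoint are the average: (1/3, 1/3, 1/3).
Converting: (1/3)·A_1 + (1/3)·A_2 + (1/3)·A_3 = (-2/3, -4).

(-2/3, -4)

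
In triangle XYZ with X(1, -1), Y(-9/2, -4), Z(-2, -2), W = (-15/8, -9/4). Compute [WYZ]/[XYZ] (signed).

[XYZ] = ½·(1·(-4−(-2)) + (-9/2)·(-2−(-1)) + (-2)·(-1−(-4))) = ½·(-2 + 9/2 − 6) = -7/4.
[WYZ] = ½·((-15/8)·(-4−(-2)) + (-9/2)·(-2−(-9/4)) + (-2)·(-9/4−(-4))) = ½·(15/4 − 9/8 − 7/2) = -7/16, so the ratio is (-7/16)/(-7/4) = 1/4.

1/4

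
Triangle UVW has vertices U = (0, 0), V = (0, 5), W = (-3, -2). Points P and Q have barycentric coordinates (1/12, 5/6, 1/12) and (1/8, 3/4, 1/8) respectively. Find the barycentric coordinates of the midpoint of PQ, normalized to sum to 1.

(5/48, 19/24, 5/48)

Since both coordinate triples sum to 1, the midpoint's barycentrics are the componentwise average.
(1/12+1/8)/2 = 5/48; similarly 19/24 and 5/48.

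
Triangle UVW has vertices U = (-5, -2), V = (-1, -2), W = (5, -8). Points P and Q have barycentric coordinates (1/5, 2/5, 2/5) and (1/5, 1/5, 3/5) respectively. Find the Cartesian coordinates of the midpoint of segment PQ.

Barycentric coordinates of the midpoint are the average: (1/5, 3/10, 1/2).
Converting: (1/5)·U + (3/10)·V + (1/2)·W = (6/5, -5).

(6/5, -5)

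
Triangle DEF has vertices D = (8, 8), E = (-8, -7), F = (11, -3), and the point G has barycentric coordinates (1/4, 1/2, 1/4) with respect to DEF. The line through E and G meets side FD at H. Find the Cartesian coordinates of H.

Line EG meets FD where the E-coordinate vanishes; zeroing G's E-weight and renormalizing leaves F, D-weights 1/4 : 1/4 → (1/2, 1/2).
So H = (1/2)·F + (1/2)·D = (19/2, 5/2).

(19/2, 5/2)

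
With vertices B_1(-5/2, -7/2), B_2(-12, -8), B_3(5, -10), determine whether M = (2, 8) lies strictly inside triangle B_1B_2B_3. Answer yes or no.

Barycentric coordinates of M: (600/191, -231/191, -178/191).
The three coordinates are positive, negative, negative; a point is interior exactly when all three are positive.

no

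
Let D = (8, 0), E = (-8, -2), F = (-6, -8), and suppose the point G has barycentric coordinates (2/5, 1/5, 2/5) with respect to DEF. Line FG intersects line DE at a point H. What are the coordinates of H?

(8/3, -2/3)

Line FG meets DE where the F-coordinate vanishes; zeroing G's F-weight and renormalizing leaves D, E-weights 2/5 : 1/5 → (2/3, 1/3).
So H = (2/3)·D + (1/3)·E = (8/3, -2/3).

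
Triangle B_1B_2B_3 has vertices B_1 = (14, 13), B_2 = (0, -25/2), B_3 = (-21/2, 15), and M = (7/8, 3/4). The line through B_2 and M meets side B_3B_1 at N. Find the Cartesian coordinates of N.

Barycentric coordinates of M with respect to B_1B_2B_3: (1/4, 1/2, 1/4).
On side B_3B_1 the B_2-coordinate is zero; dropping M's B_2-weight 1/2 and renormalizing the remaining 1/4 : 1/4 gives weights 1/2, 1/2 on B_3, B_1.
N = (1/2)·(-21/2, 15) + (1/2)·(14, 13) = (7/4, 14).

(7/4, 14)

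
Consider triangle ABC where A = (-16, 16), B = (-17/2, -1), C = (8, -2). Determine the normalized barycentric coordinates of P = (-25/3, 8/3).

(2/9, 2/3, 1/9)

Signed area of the reference triangle: [ABC] = ½·((-16)·(-1−(-2)) + (-17/2)·(-2−16) + 8·(16−(-1))) = ½·(-16 + 153 + 136) = 273/2.
[PBC] = ½·((-25/3)·(-1−(-2)) + (-17/2)·(-2−(8/3)) + 8·(8/3−(-1))) = ½·(-25/3 + 119/3 + 88/3) = 91/3, so the A-coordinate is (91/3)/(273/2) = 2/9.
[APC] = ½·((-16)·(8/3−(-2)) + (-25/3)·(-2−16) + 8·(16−(8/3))) = ½·(-224/3 + 150 + 320/3) = 91, so the B-coordinate is 2/3.
[ABP] = ½·((-16)·(-1−(8/3)) + (-17/2)·(8/3−16) + (-25/3)·(16−(-1))) = ½·(176/3 + 340/3 − 425/3) = 91/6, so the C-coordinate is 1/9.
Check: 2/9 + 2/3 + 1/9 = 1.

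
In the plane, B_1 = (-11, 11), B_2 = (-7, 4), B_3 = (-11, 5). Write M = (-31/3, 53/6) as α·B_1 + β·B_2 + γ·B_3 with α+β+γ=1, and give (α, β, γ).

Signed area of the reference triangle: [B_1B_2B_3] = ½·((-11)·(4−5) + (-7)·(5−11) + (-11)·(11−4)) = ½·(11 + 42 − 77) = -12.
[MB_2B_3] = ½·((-31/3)·(4−5) + (-7)·(5−(53/6)) + (-11)·(53/6−4)) = ½·(31/3 + 161/6 − 319/6) = -8, so the B_1-coordinate is (-8)/(-12) = 2/3.
[B_1MB_3] = ½·((-11)·(53/6−5) + (-31/3)·(5−11) + (-11)·(11−(53/6))) = ½·(-253/6 + 62 − 143/6) = -2, so the B_2-coordinate is 1/6.
[B_1B_2M] = ½·((-11)·(4−(53/6)) + (-7)·(53/6−11) + (-31/3)·(11−4)) = ½·(319/6 + 91/6 − 217/3) = -2, so the B_3-coordinate is 1/6.
Check: 2/3 + 1/6 + 1/6 = 1.

(2/3, 1/6, 1/6)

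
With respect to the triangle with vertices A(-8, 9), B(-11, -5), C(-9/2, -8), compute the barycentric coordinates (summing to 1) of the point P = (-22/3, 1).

Signed area of the reference triangle: [ABC] = ½·((-8)·(-5−(-8)) + (-11)·(-8−9) + (-9/2)·(9−(-5))) = ½·(-24 + 187 − 63) = 50.
[PBC] = ½·((-22/3)·(-5−(-8)) + (-11)·(-8−1) + (-9/2)·(1−(-5))) = ½·(-22 + 99 − 27) = 25, so the A-coordinate is 25/50 = 1/2.
[APC] = ½·((-8)·(1−(-8)) + (-22/3)·(-8−9) + (-9/2)·(9−1)) = ½·(-72 + 374/3 − 36) = 25/3, so the B-coordinate is 1/6.
[ABP] = ½·((-8)·(-5−1) + (-11)·(1−9) + (-22/3)·(9−(-5))) = ½·(48 + 88 − 308/3) = 50/3, so the C-coordinate is 1/3.
Check: 1/2 + 1/6 + 1/3 = 1.

(1/2, 1/6, 1/3)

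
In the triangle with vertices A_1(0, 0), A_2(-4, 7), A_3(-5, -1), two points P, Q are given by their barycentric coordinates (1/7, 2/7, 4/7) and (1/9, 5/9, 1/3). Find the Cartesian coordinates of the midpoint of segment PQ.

(-71/18, 157/63)

Barycentric coordinates of the midpoint are the average: (8/63, 53/126, 19/42).
Converting: (8/63)·A_1 + (53/126)·A_2 + (19/42)·A_3 = (-71/18, 157/63).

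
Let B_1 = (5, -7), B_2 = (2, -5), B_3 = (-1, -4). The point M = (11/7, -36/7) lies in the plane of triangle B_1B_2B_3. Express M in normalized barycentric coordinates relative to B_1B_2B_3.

Signed area of the reference triangle: [B_1B_2B_3] = ½·(5·(-5−(-4)) + 2·(-4−(-7)) + (-1)·(-7−(-5))) = ½·(-5 + 6 + 2) = 3/2.
[MB_2B_3] = ½·((11/7)·(-5−(-4)) + 2·(-4−(-36/7)) + (-1)·(-36/7−(-5))) = ½·(-11/7 + 16/7 + 1/7) = 3/7, so the B_1-coordinate is (3/7)/(3/2) = 2/7.
[B_1MB_3] = ½·(5·(-36/7−(-4)) + (11/7)·(-4−(-7)) + (-1)·(-7−(-36/7))) = ½·(-40/7 + 33/7 + 13/7) = 3/7, so the B_2-coordinate is 2/7.
[B_1B_2M] = ½·(5·(-5−(-36/7)) + 2·(-36/7−(-7)) + (11/7)·(-7−(-5))) = ½·(5/7 + 26/7 − 22/7) = 9/14, so the B_3-coordinate is 3/7.
Check: 2/7 + 2/7 + 3/7 = 1.

(2/7, 2/7, 3/7)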